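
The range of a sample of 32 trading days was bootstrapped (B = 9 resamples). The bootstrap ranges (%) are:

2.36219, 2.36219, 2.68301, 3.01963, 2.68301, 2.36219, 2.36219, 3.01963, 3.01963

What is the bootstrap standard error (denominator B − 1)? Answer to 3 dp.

SE* = 0.305

Bootstrap SE is the standard deviation of the 9 replicate ranges.
Mean of replicates: (2.36219 + 2.36219 + 2.68301 + 3.01963 + 2.68301 + 2.36219 + 2.36219 + 3.01963 + 3.01963) / 9 = 23.873670 / 9 = 2.652630
Sum of squared deviations: (−0.290440)² + (−0.290440)² + (+0.030380)² + (+0.367000)² + (+0.030380)² + (−0.290440)² + (−0.290440)² + (+0.367000)² + (+0.367000)² = 0.743334
Variance = 0.743334 / 8 = 0.092917
SE* = √0.092917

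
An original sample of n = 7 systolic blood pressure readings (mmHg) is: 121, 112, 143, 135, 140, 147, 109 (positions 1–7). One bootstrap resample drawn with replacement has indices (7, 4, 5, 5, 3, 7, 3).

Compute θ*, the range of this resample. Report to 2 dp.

θ* = 34.00

Resample values: 109, 135, 140, 140, 143, 109, 143.
Range = 143 − 109 = 34.00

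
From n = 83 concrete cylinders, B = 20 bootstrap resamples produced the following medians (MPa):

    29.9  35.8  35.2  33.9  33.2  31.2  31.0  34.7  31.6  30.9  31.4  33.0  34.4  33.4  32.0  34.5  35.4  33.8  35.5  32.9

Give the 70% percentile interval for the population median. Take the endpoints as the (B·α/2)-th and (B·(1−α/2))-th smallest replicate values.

(31.0, 35.2)

Sorted replicates: 29.9, 30.9, 31.0, 31.2, 31.4, 31.6, 32.0, 32.9, 33.0, 33.2, 33.4, 33.8, 33.9, 34.4, 34.5, 34.7, 35.2, 35.4, 35.5, 35.8
α = 0.30; lower rank = 20 × 0.150 = 3; upper rank = 20 × 0.850 = 17.
The 3rd smallest replicate is 31.0; the 17th is 35.2.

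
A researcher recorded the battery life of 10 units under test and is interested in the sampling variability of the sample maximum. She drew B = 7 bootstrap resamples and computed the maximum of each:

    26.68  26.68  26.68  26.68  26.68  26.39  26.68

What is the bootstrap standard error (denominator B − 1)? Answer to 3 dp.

SE* = 0.110

Bootstrap SE is the standard deviation of the 7 replicate maximums.
Mean of replicates: (26.68 + 26.68 + 26.68 + 26.68 + 26.68 + 26.39 + 26.68) / 7 = 186.4700 / 7 = 26.6386
Sum of squared deviations: (+0.0414)² + (+0.0414)² + (+0.0414)² + (+0.0414)² + (+0.0414)² + (−0.2486)² + (+0.0414)² = 0.0721
Variance = 0.0721 / 6 = 0.0120
SE* = √0.0120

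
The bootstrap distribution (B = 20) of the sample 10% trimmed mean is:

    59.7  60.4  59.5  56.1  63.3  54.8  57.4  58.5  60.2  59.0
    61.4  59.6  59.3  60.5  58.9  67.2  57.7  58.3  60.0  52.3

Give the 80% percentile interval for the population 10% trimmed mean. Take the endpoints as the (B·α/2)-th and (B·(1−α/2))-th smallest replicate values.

Sorted replicates: 52.3, 54.8, 56.1, 57.4, 57.7, 58.3, 58.5, 58.9, 59.0, 59.3, 59.5, 59.6, 59.7, 60.0, 60.2, 60.4, 60.5, 61.4, 63.3, 67.2
α = 0.20; lower rank = 20 × 0.100 = 2; upper rank = 20 × 0.900 = 18.
The 2nd smallest replicate is 54.8; the 18th is 61.4.

(54.8, 61.4)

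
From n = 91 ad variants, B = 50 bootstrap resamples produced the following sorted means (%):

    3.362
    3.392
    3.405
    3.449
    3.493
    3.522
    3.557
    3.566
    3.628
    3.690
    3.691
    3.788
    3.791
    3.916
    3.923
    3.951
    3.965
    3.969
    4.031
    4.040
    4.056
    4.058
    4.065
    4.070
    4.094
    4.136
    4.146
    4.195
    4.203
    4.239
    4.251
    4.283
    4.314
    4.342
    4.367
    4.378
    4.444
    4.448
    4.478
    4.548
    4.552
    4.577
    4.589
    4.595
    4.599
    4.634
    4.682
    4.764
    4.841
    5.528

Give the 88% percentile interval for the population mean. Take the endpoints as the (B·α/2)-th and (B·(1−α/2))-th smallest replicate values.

(3.405, 4.682)

α = 0.12; lower rank = 50 × 0.060 = 3; upper rank = 50 × 0.940 = 47.
The 3rd smallest replicate is 3.405; the 47th is 4.682.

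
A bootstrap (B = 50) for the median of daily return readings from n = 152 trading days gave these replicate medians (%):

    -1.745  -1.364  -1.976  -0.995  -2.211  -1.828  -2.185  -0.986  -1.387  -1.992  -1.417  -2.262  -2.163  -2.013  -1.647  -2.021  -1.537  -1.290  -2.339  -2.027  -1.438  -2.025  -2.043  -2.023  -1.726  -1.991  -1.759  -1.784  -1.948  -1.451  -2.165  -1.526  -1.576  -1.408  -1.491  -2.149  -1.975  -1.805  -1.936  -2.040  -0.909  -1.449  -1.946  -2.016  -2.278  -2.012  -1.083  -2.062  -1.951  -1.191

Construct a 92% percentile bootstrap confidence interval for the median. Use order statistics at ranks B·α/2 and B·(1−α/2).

(-2.278, -0.995)

Sorted replicates: -2.339, -2.278, -2.262, -2.211, -2.185, -2.165, -2.163, -2.149, -2.062, -2.043, -2.040, -2.027, -2.025, -2.023, -2.021, -2.016, -2.013, -2.012, -1.992, -1.991, -1.976, -1.975, -1.951, -1.948, -1.946, -1.936, -1.828, -1.805, -1.784, -1.759, -1.745, -1.726, -1.647, -1.576, -1.537, -1.526, -1.491, -1.451, -1.449, -1.438, -1.417, -1.408, -1.387, -1.364, -1.290, -1.191, -1.083, -0.995, -0.986, -0.909
α = 0.08; lower rank = 50 × 0.040 = 2; upper rank = 50 × 0.960 = 48.
The 2nd smallest replicate is -2.278; the 48th is -0.995.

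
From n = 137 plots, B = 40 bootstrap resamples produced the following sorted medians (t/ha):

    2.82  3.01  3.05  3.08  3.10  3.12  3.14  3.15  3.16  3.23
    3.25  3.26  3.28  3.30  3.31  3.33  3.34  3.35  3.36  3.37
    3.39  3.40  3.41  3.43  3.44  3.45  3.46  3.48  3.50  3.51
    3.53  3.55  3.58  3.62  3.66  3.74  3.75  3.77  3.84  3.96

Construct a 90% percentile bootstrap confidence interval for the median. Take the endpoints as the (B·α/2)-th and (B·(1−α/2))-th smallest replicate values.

α = 0.10; lower rank = 40 × 0.050 = 2; upper rank = 40 × 0.950 = 38.
The 2nd smallest replicate is 3.01; the 38th is 3.77.

(3.01, 3.77)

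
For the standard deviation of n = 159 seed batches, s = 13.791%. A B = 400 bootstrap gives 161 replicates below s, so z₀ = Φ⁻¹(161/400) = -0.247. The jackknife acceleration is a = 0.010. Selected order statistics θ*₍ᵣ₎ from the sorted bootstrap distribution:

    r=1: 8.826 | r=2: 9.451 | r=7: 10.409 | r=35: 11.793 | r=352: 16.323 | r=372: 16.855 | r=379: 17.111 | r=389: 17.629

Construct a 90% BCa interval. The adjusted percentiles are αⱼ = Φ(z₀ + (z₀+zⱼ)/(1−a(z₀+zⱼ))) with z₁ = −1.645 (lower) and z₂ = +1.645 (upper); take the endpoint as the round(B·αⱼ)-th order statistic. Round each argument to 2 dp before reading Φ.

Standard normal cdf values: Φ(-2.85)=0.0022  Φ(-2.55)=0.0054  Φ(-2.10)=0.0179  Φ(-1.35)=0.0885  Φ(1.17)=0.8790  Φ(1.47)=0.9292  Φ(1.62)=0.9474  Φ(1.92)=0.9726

(10.409, 16.323)

Lower: z₀ + z₁ = -0.247 + (-1.645) = -1.892; 1 − a(z₀+z₁) = 1 − (0.010)(-1.892) = 1.0189; argument = -0.247 + (-1.892)/1.0189 = -2.1039 → -2.10.
α₁ = Φ(-2.10) = 0.0179; rank = round(400 × 0.0179) = 7; θ*₍7₎ = 10.409.
Upper: z₀ + z₂ = 1.398; 1 − a(z₀+z₂) = 0.9860; argument = 1.1708 → 1.17; α₂ = 0.8790; rank = 352; θ*₍352₎ = 16.323.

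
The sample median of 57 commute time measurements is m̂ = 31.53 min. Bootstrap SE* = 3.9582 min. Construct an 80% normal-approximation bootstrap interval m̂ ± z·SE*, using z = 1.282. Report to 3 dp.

(26.456, 36.604)

Margin = 1.282 × 3.9582 = 5.0744
Interval: 31.53 ± 5.0744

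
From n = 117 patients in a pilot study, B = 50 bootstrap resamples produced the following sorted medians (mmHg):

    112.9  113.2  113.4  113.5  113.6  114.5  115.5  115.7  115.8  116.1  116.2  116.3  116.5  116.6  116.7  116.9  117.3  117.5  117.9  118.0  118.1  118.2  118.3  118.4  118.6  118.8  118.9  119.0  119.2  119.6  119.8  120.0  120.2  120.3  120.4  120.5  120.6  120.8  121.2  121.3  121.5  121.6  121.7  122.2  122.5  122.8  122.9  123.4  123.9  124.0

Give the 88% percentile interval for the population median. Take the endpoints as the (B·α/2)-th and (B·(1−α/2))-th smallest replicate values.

α = 0.12; lower rank = 50 × 0.060 = 3; upper rank = 50 × 0.940 = 47.
The 3rd smallest replicate is 113.4; the 47th is 122.9.

(113.4, 122.9)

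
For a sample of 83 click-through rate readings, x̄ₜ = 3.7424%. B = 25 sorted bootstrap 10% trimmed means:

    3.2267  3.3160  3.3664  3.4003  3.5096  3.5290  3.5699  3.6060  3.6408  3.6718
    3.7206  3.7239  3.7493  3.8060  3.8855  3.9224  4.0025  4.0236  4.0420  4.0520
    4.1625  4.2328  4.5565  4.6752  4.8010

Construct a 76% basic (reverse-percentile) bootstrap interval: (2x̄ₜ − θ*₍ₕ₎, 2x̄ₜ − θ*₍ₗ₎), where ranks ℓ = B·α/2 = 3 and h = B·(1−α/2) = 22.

(3.2520, 4.1184)

Percentile endpoints at ranks 3 and 22: θ*₍3₎ = 3.3664, θ*₍22₎ = 4.2328.
Basic interval reflects these around x̄ₜ:
  lower = 2 × 3.7424 − 4.2328 = 3.2520
  upper = 2 × 3.7424 − 3.3664 = 4.1184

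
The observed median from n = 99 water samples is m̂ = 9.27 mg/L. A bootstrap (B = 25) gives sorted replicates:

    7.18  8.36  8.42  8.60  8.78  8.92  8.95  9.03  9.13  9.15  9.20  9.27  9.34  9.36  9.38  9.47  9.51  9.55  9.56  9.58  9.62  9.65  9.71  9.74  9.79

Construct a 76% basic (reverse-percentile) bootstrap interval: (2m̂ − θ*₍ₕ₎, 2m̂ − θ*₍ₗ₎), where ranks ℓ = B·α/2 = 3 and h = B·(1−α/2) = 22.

(8.89, 10.12)

Percentile endpoints at ranks 3 and 22: θ*₍3₎ = 8.42, θ*₍22₎ = 9.65.
Basic interval reflects these around m̂:
  lower = 2 × 9.27 − 9.65 = 8.89
  upper = 2 × 9.27 − 8.42 = 10.12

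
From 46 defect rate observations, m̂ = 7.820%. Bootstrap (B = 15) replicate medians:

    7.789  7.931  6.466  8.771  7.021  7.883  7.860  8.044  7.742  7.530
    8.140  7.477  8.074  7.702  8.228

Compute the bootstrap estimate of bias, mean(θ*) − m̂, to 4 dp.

bias = −0.0428

mean(θ*) = (7.789 + 7.931 + 6.466 + 8.771 + 7.021 + 7.883 + 7.860 + 8.044 + 7.742 + 7.530 + 8.140 + 7.477 + 8.074 + 7.702 + 8.228) / 15 = 7.77720
bias = 7.77720 − 7.820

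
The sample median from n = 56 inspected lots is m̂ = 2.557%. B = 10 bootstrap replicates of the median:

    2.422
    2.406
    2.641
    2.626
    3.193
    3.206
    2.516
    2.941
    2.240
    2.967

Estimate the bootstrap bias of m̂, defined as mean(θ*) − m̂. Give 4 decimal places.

mean(θ*) = (2.422 + 2.406 + 2.641 + 2.626 + 3.193 + 3.206 + 2.516 + 2.941 + 2.240 + 2.967) / 10 = 2.71580
bias = 2.71580 − 2.557

bias = +0.1588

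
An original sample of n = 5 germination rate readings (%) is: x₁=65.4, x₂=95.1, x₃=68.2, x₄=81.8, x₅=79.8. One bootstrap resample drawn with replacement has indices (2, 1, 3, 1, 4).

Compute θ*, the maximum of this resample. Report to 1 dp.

θ* = 95.1

Resample values: 95.1, 65.4, 68.2, 65.4, 81.8.
Maximum = 95.1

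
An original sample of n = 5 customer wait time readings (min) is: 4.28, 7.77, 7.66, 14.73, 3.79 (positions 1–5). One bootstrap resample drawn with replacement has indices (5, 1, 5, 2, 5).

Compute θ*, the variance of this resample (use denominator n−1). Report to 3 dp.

Resample values: 3.79, 4.28, 3.79, 7.77, 3.79.
Mean = 4.6840; sum of squared deviations = 12.0843
s² = 12.0843 / 4 = 3.0211

θ* = 3.021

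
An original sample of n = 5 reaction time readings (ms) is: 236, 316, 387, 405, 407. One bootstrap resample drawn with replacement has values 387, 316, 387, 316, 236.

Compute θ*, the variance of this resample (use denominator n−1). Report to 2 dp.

Mean = 328.4000; sum of squared deviations = 15713.2000
s² = 15713.2000 / 4 = 3928.3000

θ* = 3928.30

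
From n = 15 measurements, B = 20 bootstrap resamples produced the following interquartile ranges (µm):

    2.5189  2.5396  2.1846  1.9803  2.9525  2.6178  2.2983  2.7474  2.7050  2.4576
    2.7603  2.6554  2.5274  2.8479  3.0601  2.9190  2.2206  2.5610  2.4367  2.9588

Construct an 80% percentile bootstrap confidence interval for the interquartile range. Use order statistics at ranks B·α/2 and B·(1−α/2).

(2.1846, 2.9525)

Sorted replicates: 1.9803, 2.1846, 2.2206, 2.2983, 2.4367, 2.4576, 2.5189, 2.5274, 2.5396, 2.5610, 2.6178, 2.6554, 2.7050, 2.7474, 2.7603, 2.8479, 2.9190, 2.9525, 2.9588, 3.0601
α = 0.20; lower rank = 20 × 0.100 = 2; upper rank = 20 × 0.900 = 18.
The 2nd smallest replicate is 2.1846; the 18th is 2.9525.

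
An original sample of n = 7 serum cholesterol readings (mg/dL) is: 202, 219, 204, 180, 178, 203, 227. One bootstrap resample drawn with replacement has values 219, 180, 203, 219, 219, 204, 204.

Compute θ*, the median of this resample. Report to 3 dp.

Sorted: 180, 203, 204, 204, 219, 219, 219
Median = middle value = 204.000

θ* = 204.000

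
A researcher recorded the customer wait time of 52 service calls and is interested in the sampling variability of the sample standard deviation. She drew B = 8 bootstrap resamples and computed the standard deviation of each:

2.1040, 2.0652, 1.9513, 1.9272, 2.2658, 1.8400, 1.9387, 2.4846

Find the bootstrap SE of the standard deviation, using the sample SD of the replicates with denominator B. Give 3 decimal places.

SE* = 0.199

Bootstrap SE is the standard deviation of the 8 replicate standard deviations.
Mean of replicates: (2.1040 + 2.0652 + 1.9513 + 1.9272 + 2.2658 + 1.8400 + 1.9387 + 2.4846) / 8 = 16.57680 / 8 = 2.07210
Sum of squared deviations: (+0.03190)² + (−0.00690)² + (−0.12080)² + (−0.14490)² + (+0.19370)² + (−0.23210)² + (−0.13340)² + (+0.41250)² = 0.31600
Variance = 0.31600 / 8 = 0.03950
SE* = √0.03950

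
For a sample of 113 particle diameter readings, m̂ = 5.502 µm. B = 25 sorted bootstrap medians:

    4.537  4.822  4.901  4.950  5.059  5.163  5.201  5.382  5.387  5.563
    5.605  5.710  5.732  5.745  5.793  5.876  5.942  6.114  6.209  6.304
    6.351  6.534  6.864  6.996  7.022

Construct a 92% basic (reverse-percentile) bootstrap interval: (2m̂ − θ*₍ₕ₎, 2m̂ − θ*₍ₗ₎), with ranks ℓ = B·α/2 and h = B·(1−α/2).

(4.008, 6.467)

Percentile endpoints at ranks 1 and 24: θ*₍1₎ = 4.537, θ*₍24₎ = 6.996.
Basic interval reflects these around m̂:
  lower = 2 × 5.502 − 6.996 = 4.008
  upper = 2 × 5.502 − 4.537 = 6.467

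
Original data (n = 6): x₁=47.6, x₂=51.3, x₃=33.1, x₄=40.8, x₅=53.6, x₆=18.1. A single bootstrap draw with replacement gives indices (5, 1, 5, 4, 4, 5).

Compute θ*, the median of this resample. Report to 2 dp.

θ* = 50.60

Resample values: 53.6, 47.6, 53.6, 40.8, 40.8, 53.6.
Sorted: 40.8, 40.8, 47.6, 53.6, 53.6, 53.6
Median = average of the two middle values = 50.60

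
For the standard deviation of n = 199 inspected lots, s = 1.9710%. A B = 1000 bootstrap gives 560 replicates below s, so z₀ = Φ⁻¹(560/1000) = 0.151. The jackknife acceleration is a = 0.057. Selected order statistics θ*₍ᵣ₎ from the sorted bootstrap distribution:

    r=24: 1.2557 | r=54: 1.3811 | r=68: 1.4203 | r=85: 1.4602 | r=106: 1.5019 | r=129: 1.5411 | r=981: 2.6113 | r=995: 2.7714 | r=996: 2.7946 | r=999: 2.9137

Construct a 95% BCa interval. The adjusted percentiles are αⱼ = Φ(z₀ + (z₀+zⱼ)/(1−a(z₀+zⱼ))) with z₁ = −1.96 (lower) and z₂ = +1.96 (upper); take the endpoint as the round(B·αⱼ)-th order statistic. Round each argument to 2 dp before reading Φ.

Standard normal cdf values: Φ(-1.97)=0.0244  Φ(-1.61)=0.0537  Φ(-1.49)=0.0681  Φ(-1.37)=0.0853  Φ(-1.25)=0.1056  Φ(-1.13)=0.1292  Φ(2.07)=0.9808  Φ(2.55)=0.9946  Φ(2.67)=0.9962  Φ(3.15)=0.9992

Lower: z₀ + z₁ = 0.151 + (-1.960) = -1.809; 1 − a(z₀+z₁) = 1 − (0.057)(-1.809) = 1.1031; argument = 0.151 + (-1.809)/1.1031 = -1.4889 → -1.49.
α₁ = Φ(-1.49) = 0.0681; rank = round(1000 × 0.0681) = 68; θ*₍68₎ = 1.4203.
Upper: z₀ + z₂ = 2.111; 1 − a(z₀+z₂) = 0.8797; argument = 2.5508 → 2.55; α₂ = 0.9946; rank = 995; θ*₍995₎ = 2.7714.

(1.4203, 2.7714)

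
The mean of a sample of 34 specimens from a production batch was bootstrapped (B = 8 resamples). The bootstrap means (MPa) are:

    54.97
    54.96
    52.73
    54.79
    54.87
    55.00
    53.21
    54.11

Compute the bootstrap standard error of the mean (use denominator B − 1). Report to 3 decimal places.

Bootstrap SE is the standard deviation of the 8 replicate means.
Mean of replicates: (54.97 + 54.96 + 52.73 + 54.79 + 54.87 + 55.00 + 53.21 + 54.11) / 8 = 434.6400 / 8 = 54.3300
Sum of squared deviations: (+0.6400)² + (+0.6300)² + (−1.6000)² + (+0.4600)² + (+0.5400)² + (+0.6700)² + (−1.1200)² + (−0.2200)² = 5.6214
Variance = 5.6214 / 7 = 0.8031
SE* = √0.8031

SE* = 0.896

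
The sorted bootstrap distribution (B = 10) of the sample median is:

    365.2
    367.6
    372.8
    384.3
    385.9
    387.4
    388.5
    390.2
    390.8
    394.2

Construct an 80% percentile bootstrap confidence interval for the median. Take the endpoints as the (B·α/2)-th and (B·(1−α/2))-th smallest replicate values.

(365.2, 390.8)

α = 0.20; lower rank = 10 × 0.100 = 1; upper rank = 10 × 0.900 = 9.
The 1st smallest replicate is 365.2; the 9th is 390.8.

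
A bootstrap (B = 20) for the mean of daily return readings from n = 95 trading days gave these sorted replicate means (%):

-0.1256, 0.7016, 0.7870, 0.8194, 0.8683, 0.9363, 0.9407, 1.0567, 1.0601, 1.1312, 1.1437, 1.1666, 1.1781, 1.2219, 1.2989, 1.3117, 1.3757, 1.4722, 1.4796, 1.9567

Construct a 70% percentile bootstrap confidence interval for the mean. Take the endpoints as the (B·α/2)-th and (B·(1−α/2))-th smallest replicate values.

(0.7870, 1.3757)

α = 0.30; lower rank = 20 × 0.150 = 3; upper rank = 20 × 0.850 = 17.
The 3rd smallest replicate is 0.7870; the 17th is 1.3757.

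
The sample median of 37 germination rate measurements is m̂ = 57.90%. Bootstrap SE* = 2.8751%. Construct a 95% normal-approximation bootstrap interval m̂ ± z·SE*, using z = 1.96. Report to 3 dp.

(52.265, 63.535)

Margin = 1.96 × 2.8751 = 5.6352
Interval: 57.90 ± 5.6352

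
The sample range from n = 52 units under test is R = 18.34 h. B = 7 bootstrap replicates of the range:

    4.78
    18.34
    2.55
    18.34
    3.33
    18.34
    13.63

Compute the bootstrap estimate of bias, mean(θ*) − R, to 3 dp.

mean(θ*) = (4.78 + 18.34 + 2.55 + 18.34 + 3.33 + 18.34 + 13.63) / 7 = 11.3300
bias = 11.3300 − 18.34

bias = −7.010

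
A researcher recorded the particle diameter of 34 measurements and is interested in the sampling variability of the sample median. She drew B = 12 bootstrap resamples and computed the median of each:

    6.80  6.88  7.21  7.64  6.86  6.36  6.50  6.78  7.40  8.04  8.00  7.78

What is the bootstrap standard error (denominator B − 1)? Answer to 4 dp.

SE* = 0.5771

Bootstrap SE is the standard deviation of the 12 replicate medians.
Mean of replicates: (6.80 + 6.88 + 7.21 + 7.64 + 6.86 + 6.36 + 6.50 + 6.78 + 7.40 + 8.04 + 8.00 + 7.78) / 12 = 86.25000 / 12 = 7.18750
Sum of squared deviations: (−0.38750)² + (−0.30750)² + (+0.02250)² + (+0.45250)² + (−0.32750)² + (−0.82750)² + (−0.68750)² + (−0.40750)² + (+0.21250)² + (+0.85250)² + (+0.81250)² + (+0.59250)² = 3.66382
Variance = 3.66382 / 11 = 0.33307
SE* = √0.33307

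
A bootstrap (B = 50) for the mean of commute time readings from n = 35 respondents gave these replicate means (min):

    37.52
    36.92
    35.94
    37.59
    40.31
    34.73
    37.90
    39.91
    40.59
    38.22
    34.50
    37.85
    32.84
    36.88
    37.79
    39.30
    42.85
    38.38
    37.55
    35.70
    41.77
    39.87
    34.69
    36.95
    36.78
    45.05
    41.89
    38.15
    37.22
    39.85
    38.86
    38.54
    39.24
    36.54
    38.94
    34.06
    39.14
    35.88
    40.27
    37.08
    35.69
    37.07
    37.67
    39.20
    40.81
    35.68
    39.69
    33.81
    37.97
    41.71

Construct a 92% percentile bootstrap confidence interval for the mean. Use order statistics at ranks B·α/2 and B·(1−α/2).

(33.81, 41.89)

Sorted replicates: 32.84, 33.81, 34.06, 34.50, 34.69, 34.73, 35.68, 35.69, 35.70, 35.88, 35.94, 36.54, 36.78, 36.88, 36.92, 36.95, 37.07, 37.08, 37.22, 37.52, 37.55, 37.59, 37.67, 37.79, 37.85, 37.90, 37.97, 38.15, 38.22, 38.38, 38.54, 38.86, 38.94, 39.14, 39.20, 39.24, 39.30, 39.69, 39.85, 39.87, 39.91, 40.27, 40.31, 40.59, 40.81, 41.71, 41.77, 41.89, 42.85, 45.05
α = 0.08; lower rank = 50 × 0.040 = 2; upper rank = 50 × 0.960 = 48.
The 2nd smallest replicate is 33.81; the 48th is 41.89.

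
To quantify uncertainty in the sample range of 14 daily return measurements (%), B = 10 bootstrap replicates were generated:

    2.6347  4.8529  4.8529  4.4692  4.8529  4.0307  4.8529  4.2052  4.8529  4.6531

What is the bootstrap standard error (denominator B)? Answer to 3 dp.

Bootstrap SE is the standard deviation of the 10 replicate ranges.
Mean of replicates: (2.6347 + 4.8529 + 4.8529 + 4.4692 + 4.8529 + 4.0307 + 4.8529 + 4.2052 + 4.8529 + 4.6531) / 10 = 44.25740 / 10 = 4.42574
Sum of squared deviations: (−1.79104)² + (+0.42716)² + (+0.42716)² + (+0.04346)² + (+0.42716)² + (−0.39504)² + (+0.42716)² + (−0.22054)² + (+0.42716)² + (+0.22736)² = 4.37843
Variance = 4.37843 / 10 = 0.43784
SE* = √0.43784

SE* = 0.662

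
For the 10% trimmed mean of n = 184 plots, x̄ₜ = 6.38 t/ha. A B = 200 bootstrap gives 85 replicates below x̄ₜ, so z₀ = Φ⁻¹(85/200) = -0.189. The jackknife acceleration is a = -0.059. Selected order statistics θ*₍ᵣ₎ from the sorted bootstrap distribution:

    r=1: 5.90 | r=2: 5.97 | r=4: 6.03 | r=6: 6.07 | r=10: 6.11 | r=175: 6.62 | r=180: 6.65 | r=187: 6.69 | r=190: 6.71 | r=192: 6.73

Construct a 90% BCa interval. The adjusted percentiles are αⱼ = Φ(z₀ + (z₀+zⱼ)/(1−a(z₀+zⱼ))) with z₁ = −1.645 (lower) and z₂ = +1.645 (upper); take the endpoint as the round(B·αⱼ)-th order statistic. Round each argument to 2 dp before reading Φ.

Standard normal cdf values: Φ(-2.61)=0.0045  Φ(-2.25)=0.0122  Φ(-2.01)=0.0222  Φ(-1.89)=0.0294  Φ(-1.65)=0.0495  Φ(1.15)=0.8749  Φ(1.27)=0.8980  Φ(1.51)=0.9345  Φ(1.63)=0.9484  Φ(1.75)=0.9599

Lower: z₀ + z₁ = -0.189 + (-1.645) = -1.834; 1 − a(z₀+z₁) = 1 − (-0.059)(-1.834) = 0.8918; argument = -0.189 + (-1.834)/0.8918 = -2.2455 → -2.25.
α₁ = Φ(-2.25) = 0.0122; rank = round(200 × 0.0122) = 2; θ*₍2₎ = 5.97.
Upper: z₀ + z₂ = 1.456; 1 − a(z₀+z₂) = 1.0859; argument = 1.1518 → 1.15; α₂ = 0.8749; rank = 175; θ*₍175₎ = 6.62.

(5.97, 6.62)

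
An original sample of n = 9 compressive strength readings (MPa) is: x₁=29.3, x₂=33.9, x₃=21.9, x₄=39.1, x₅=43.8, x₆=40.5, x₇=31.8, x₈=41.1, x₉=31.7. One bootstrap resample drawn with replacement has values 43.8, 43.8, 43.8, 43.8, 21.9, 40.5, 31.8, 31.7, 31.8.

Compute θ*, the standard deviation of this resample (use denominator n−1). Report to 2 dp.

Mean = 36.9889; sum of squared deviations = 507.3889
s² = 507.3889 / 8 = 63.4236
s = √63.4236 = 7.96

θ* = 7.96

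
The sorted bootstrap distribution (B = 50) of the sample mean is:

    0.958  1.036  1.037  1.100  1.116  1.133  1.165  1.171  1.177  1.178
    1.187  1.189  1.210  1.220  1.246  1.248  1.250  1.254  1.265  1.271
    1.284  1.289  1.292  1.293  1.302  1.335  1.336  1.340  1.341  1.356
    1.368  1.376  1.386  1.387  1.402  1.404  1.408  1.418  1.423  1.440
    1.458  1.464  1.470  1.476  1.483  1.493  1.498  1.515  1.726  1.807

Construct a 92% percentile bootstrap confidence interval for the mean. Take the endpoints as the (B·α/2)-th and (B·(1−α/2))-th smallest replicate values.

α = 0.08; lower rank = 50 × 0.040 = 2; upper rank = 50 × 0.960 = 48.
The 2nd smallest replicate is 1.036; the 48th is 1.515.

(1.036, 1.515)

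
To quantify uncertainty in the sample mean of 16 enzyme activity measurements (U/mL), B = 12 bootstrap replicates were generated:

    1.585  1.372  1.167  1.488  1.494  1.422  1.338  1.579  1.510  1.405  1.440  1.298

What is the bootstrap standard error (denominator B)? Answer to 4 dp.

SE* = 0.1151

Bootstrap SE is the standard deviation of the 12 replicate means.
Mean of replicates: (1.585 + 1.372 + 1.167 + 1.488 + 1.494 + 1.422 + 1.338 + 1.579 + 1.510 + 1.405 + 1.440 + 1.298) / 12 = 17.09800 / 12 = 1.42483
Sum of squared deviations: (+0.16017)² + (−0.05283)² + (−0.25783)² + (+0.06317)² + (+0.06917)² + (−0.00283)² + (−0.08683)² + (+0.15417)² + (+0.08517)² + (−0.01983)² + (+0.01517)² + (−0.12683)² = 0.15898
Variance = 0.15898 / 12 = 0.01325
SE* = √0.01325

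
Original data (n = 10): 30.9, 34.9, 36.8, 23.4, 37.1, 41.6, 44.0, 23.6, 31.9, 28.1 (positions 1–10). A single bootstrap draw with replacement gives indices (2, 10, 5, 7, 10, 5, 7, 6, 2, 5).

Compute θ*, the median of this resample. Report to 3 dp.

Resample values: 34.9, 28.1, 37.1, 44.0, 28.1, 37.1, 44.0, 41.6, 34.9, 37.1.
Sorted: 28.1, 28.1, 34.9, 34.9, 37.1, 37.1, 37.1, 41.6, 44.0, 44.0
Median = average of the two middle values = 37.100

θ* = 37.100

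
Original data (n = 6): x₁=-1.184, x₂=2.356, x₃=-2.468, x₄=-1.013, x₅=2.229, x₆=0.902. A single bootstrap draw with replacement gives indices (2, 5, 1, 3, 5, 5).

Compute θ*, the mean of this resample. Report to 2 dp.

Resample values: 2.356, 2.229, -1.184, -2.468, 2.229, 2.229.
Mean = (2.356 + 2.229 + (-1.184) + (-2.468) + 2.229 + 2.229) / 6 = 5.3910 / 6 = 0.90

θ* = 0.90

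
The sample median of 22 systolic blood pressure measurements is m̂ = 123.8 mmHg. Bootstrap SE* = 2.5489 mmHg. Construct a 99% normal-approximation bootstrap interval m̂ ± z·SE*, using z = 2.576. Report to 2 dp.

(117.23, 130.37)

Margin = 2.576 × 2.5489 = 6.566
Interval: 123.8 ± 6.566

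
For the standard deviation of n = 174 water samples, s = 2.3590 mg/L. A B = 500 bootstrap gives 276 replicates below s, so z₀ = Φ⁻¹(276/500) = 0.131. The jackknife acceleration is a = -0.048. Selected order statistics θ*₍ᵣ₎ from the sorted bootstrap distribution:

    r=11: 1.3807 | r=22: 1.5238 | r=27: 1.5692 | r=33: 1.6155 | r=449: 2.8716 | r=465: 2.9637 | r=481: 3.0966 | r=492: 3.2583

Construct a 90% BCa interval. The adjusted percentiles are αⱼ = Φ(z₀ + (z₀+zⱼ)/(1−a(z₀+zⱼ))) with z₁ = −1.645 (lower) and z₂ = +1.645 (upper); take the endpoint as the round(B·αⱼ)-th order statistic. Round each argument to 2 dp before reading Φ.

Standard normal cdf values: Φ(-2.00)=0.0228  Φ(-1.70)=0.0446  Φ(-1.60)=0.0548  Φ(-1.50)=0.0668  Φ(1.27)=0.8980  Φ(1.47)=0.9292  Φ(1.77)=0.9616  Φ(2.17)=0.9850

(1.6155, 3.0966)

Lower: z₀ + z₁ = 0.131 + (-1.645) = -1.514; 1 − a(z₀+z₁) = 1 − (-0.048)(-1.514) = 0.9273; argument = 0.131 + (-1.514)/0.9273 = -1.5016 → -1.50.
α₁ = Φ(-1.50) = 0.0668; rank = round(500 × 0.0668) = 33; θ*₍33₎ = 1.6155.
Upper: z₀ + z₂ = 1.776; 1 − a(z₀+z₂) = 1.0852; argument = 1.7675 → 1.77; α₂ = 0.9616; rank = 481; θ*₍481₎ = 3.0966.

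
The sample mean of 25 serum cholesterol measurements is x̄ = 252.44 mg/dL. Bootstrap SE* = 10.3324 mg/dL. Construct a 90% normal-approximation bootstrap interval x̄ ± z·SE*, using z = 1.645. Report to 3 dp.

Margin = 1.645 × 10.3324 = 16.9968
Interval: 252.44 ± 16.9968

(235.443, 269.437)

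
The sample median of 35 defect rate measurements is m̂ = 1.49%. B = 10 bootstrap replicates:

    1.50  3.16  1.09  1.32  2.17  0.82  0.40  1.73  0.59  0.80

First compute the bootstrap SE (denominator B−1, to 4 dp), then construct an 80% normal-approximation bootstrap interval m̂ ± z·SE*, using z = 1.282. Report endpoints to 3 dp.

(0.422, 2.558)

Mean of replicates = 1.3580; sum of squared deviations = 6.2468; SE* = √(6.2468/9) = 0.8331
Margin = 1.282 × 0.8331 = 1.0680
Interval: 1.49 ± 1.0680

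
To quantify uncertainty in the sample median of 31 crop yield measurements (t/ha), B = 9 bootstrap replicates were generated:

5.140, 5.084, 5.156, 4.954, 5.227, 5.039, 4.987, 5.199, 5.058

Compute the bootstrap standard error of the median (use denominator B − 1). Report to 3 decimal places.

SE* = 0.094

Bootstrap SE is the standard deviation of the 9 replicate medians.
Mean of replicates: (5.140 + 5.084 + 5.156 + 4.954 + 5.227 + 5.039 + 4.987 + 5.199 + 5.058) / 9 = 45.8440 / 9 = 5.0938
Sum of squared deviations: (+0.0462)² + (−0.0098)² + (+0.0622)² + (−0.1398)² + (+0.1332)² + (−0.0548)² + (−0.1068)² + (+0.1052)² + (−0.0358)² = 0.0701
Variance = 0.0701 / 8 = 0.0088
SE* = √0.0088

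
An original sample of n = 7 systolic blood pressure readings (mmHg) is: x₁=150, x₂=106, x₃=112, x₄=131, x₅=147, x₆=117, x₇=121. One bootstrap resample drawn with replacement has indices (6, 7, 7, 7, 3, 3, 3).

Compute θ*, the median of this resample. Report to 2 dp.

Resample values: 117, 121, 121, 121, 112, 112, 112.
Sorted: 112, 112, 112, 117, 121, 121, 121
Median = middle value = 117.00

θ* = 117.00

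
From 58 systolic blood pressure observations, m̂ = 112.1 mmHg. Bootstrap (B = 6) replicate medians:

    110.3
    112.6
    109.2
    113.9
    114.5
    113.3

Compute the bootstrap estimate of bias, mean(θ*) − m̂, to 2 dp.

mean(θ*) = (110.3 + 112.6 + 109.2 + 113.9 + 114.5 + 113.3) / 6 = 112.300
bias = 112.300 − 112.1

bias = +0.20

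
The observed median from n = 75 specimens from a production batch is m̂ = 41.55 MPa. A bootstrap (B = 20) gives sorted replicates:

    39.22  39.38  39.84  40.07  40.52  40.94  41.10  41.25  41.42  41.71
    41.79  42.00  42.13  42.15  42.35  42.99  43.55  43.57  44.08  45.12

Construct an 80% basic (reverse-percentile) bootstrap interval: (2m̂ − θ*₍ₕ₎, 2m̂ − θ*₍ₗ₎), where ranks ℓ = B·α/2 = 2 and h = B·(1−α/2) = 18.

Percentile endpoints at ranks 2 and 18: θ*₍2₎ = 39.38, θ*₍18₎ = 43.57.
Basic interval reflects these around m̂:
  lower = 2 × 41.55 − 43.57 = 39.53
  upper = 2 × 41.55 − 39.38 = 43.72

(39.53, 43.72)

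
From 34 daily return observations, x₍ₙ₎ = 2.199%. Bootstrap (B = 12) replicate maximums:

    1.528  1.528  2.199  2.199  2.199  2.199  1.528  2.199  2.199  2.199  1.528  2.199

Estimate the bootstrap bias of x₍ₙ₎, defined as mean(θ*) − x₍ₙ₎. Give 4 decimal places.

mean(θ*) = (1.528 + 1.528 + 2.199 + 2.199 + 2.199 + 2.199 + 1.528 + 2.199 + 2.199 + 2.199 + 1.528 + 2.199) / 12 = 1.97533
bias = 1.97533 − 2.199

bias = −0.2237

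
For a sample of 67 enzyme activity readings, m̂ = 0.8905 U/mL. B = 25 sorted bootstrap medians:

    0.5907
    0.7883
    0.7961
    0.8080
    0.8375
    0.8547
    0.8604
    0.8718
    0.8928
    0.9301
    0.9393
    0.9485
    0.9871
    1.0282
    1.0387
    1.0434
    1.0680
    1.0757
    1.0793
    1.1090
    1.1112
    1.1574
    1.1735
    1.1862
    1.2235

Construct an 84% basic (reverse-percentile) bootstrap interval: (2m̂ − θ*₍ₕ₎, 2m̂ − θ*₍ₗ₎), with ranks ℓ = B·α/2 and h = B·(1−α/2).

Percentile endpoints at ranks 2 and 23: θ*₍2₎ = 0.7883, θ*₍23₎ = 1.1735.
Basic interval reflects these around m̂:
  lower = 2 × 0.8905 − 1.1735 = 0.6075
  upper = 2 × 0.8905 − 0.7883 = 0.9927

(0.6075, 0.9927)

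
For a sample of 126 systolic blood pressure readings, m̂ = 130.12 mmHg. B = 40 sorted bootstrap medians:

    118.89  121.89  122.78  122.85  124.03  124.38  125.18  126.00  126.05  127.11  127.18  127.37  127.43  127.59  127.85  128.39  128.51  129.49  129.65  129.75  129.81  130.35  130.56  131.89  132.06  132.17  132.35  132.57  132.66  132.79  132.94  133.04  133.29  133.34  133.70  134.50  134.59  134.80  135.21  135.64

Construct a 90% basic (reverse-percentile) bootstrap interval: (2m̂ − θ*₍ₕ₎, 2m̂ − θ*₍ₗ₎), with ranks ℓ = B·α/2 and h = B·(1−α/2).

Percentile endpoints at ranks 2 and 38: θ*₍2₎ = 121.89, θ*₍38₎ = 134.80.
Basic interval reflects these around m̂:
  lower = 2 × 130.12 − 134.80 = 125.44
  upper = 2 × 130.12 − 121.89 = 138.35

(125.44, 138.35)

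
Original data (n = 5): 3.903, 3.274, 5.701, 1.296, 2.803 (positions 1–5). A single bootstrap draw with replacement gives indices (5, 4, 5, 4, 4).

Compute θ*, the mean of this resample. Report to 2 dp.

Resample values: 2.803, 1.296, 2.803, 1.296, 1.296.
Mean = (2.803 + 1.296 + 2.803 + 1.296 + 1.296) / 5 = 9.4940 / 5 = 1.90

θ* = 1.90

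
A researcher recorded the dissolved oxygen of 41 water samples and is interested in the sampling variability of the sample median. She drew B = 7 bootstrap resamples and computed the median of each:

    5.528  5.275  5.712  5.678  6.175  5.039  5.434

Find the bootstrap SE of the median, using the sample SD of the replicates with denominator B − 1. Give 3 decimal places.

Bootstrap SE is the standard deviation of the 7 replicate medians.
Mean of replicates: (5.528 + 5.275 + 5.712 + 5.678 + 6.175 + 5.039 + 5.434) / 7 = 38.84100 / 7 = 5.54871
Sum of squared deviations: (−0.02071)² + (−0.27371)² + (+0.16329)² + (+0.12929)² + (+0.62629)² + (−0.50971)² + (−0.11471)² = 0.78393
Variance = 0.78393 / 6 = 0.13065
SE* = √0.13065

SE* = 0.361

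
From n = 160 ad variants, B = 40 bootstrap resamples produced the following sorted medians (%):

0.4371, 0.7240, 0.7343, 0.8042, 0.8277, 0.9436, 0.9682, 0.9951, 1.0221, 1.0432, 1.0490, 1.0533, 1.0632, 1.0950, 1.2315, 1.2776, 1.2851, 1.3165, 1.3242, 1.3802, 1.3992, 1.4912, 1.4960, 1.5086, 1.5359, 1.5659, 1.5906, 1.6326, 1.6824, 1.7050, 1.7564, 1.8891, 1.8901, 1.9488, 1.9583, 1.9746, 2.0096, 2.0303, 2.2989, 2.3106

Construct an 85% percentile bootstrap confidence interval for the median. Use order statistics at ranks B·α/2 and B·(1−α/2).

(0.7343, 2.0096)

α = 0.15; lower rank = 40 × 0.075 = 3; upper rank = 40 × 0.925 = 37.
The 3rd smallest replicate is 0.7343; the 37th is 2.0096.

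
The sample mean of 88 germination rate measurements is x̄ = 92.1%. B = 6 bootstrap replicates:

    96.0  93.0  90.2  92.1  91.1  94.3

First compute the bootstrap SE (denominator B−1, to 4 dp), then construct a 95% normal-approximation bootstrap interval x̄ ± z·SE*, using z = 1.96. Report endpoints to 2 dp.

Mean of replicates = 92.7833; sum of squared deviations = 22.6683; SE* = √(22.6683/5) = 2.1292
Margin = 1.96 × 2.1292 = 4.173
Interval: 92.1 ± 4.173

(87.93, 96.27)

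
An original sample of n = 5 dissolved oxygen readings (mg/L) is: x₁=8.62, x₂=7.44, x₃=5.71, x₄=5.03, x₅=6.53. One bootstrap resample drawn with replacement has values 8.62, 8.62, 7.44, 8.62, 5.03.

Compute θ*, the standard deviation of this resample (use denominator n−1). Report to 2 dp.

θ* = 1.56

Mean = 7.6660; sum of squared deviations = 9.7299
s² = 9.7299 / 4 = 2.4325
s = √2.4325 = 1.56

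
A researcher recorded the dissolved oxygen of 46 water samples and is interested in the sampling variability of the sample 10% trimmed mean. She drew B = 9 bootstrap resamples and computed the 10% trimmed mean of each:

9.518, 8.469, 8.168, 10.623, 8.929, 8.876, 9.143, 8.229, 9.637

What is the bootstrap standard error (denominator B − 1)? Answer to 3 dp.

SE* = 0.781

Bootstrap SE is the standard deviation of the 9 replicate 10% trimmed means.
Mean of replicates: (9.518 + 8.469 + 8.168 + 10.623 + 8.929 + 8.876 + 9.143 + 8.229 + 9.637) / 9 = 81.5920 / 9 = 9.0658
Sum of squared deviations: (+0.4522)² + (−0.5968)² + (−0.8978)² + (+1.5572)² + (−0.1368)² + (−0.1898)² + (+0.0772)² + (−0.8368)² + (+0.5712)² = 4.8788
Variance = 4.8788 / 8 = 0.6098
SE* = √0.6098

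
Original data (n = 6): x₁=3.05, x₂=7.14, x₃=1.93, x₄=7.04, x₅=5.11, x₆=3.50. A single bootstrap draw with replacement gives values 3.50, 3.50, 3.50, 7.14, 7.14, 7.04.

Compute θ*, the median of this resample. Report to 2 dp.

θ* = 5.27

Sorted: 3.50, 3.50, 3.50, 7.04, 7.14, 7.14
Median = average of the two middle values = 5.27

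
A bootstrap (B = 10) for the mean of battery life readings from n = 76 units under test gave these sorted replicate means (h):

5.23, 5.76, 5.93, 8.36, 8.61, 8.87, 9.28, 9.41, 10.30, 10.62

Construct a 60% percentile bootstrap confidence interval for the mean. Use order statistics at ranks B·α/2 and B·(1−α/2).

α = 0.40; lower rank = 10 × 0.200 = 2; upper rank = 10 × 0.800 = 8.
The 2nd smallest replicate is 5.76; the 8th is 9.41.

(5.76, 9.41)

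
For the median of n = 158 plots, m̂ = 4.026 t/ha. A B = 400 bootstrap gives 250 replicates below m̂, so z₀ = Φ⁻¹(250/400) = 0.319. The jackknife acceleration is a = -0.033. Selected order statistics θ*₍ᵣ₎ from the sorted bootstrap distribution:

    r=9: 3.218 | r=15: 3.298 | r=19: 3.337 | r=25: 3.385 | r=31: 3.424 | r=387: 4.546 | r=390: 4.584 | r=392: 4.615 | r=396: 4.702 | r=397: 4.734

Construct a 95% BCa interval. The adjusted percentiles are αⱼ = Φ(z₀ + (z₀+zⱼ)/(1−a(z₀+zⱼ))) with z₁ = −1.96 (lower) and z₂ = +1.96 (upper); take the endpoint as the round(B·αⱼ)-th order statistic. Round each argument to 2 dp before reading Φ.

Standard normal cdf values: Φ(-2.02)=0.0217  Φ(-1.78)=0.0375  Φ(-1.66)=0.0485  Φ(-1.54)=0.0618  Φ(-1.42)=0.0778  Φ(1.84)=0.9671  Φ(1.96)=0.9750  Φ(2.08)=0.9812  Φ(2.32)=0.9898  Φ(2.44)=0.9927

Lower: z₀ + z₁ = 0.319 + (-1.960) = -1.641; 1 − a(z₀+z₁) = 1 − (-0.033)(-1.641) = 0.9458; argument = 0.319 + (-1.641)/0.9458 = -1.4160 → -1.42.
α₁ = Φ(-1.42) = 0.0778; rank = round(400 × 0.0778) = 31; θ*₍31₎ = 3.424.
Upper: z₀ + z₂ = 2.279; 1 − a(z₀+z₂) = 1.0752; argument = 2.4386 → 2.44; α₂ = 0.9927; rank = 397; θ*₍397₎ = 4.734.

(3.424, 4.734)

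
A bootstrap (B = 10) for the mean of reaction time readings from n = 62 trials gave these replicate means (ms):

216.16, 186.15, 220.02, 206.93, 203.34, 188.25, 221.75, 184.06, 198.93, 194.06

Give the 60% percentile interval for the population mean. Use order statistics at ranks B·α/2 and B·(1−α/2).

(186.15, 216.16)

Sorted replicates: 184.06, 186.15, 188.25, 194.06, 198.93, 203.34, 206.93, 216.16, 220.02, 221.75
α = 0.40; lower rank = 10 × 0.200 = 2; upper rank = 10 × 0.800 = 8.
The 2nd smallest replicate is 186.15; the 8th is 216.16.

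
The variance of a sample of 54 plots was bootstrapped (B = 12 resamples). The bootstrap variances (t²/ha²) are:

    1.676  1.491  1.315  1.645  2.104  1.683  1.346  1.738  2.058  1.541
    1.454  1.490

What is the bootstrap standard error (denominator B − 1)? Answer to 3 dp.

SE* = 0.249

Bootstrap SE is the standard deviation of the 12 replicate variances.
Mean of replicates: (1.676 + 1.491 + 1.315 + 1.645 + 2.104 + 1.683 + 1.346 + 1.738 + 2.058 + 1.541 + 1.454 + 1.490) / 12 = 19.5410 / 12 = 1.6284
Sum of squared deviations: (+0.0476)² + (−0.1374)² + (−0.3134)² + (+0.0166)² + (+0.4756)² + (+0.0546)² + (−0.2824)² + (+0.1096)² + (+0.4296)² + (−0.0874)² + (−0.1744)² + (−0.1384)² = 0.6823
Variance = 0.6823 / 11 = 0.0620
SE* = √0.0620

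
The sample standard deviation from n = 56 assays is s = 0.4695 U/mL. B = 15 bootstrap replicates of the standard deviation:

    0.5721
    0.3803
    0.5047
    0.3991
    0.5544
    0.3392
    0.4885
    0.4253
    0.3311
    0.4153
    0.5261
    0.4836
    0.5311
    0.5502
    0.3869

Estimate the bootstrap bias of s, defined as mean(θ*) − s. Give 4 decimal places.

mean(θ*) = (0.5721 + 0.3803 + 0.5047 + 0.3991 + 0.5544 + 0.3392 + 0.4885 + 0.4253 + 0.3311 + 0.4153 + 0.5261 + 0.4836 + 0.5311 + 0.5502 + 0.3869) / 15 = 0.45919
bias = 0.45919 − 0.4695

bias = −0.0103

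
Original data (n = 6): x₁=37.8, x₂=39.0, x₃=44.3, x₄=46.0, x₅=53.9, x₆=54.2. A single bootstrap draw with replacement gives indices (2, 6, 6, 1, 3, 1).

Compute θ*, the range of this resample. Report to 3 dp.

θ* = 16.400

Resample values: 39.0, 54.2, 54.2, 37.8, 44.3, 37.8.
Range = 54.2 − 37.8 = 16.400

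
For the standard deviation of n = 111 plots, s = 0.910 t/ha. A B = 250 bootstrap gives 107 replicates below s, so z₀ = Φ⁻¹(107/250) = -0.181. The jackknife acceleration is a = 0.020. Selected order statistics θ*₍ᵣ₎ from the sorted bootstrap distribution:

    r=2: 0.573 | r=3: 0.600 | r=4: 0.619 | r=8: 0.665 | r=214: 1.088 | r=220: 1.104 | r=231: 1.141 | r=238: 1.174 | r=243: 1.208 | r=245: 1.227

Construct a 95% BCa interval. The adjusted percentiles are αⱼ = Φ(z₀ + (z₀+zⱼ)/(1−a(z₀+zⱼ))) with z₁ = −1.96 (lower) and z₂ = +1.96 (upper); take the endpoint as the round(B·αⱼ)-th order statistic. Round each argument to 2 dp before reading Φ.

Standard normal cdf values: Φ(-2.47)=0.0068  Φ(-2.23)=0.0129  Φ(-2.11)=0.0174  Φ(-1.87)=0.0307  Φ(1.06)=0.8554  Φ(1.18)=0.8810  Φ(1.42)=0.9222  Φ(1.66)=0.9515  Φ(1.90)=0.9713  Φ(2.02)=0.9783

Lower: z₀ + z₁ = -0.181 + (-1.960) = -2.141; 1 − a(z₀+z₁) = 1 − (0.020)(-2.141) = 1.0428; argument = -0.181 + (-2.141)/1.0428 = -2.2341 → -2.23.
α₁ = Φ(-2.23) = 0.0129; rank = round(250 × 0.0129) = 3; θ*₍3₎ = 0.600.
Upper: z₀ + z₂ = 1.779; 1 − a(z₀+z₂) = 0.9644; argument = 1.6636 → 1.66; α₂ = 0.9515; rank = 238; θ*₍238₎ = 1.174.

(0.600, 1.174)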